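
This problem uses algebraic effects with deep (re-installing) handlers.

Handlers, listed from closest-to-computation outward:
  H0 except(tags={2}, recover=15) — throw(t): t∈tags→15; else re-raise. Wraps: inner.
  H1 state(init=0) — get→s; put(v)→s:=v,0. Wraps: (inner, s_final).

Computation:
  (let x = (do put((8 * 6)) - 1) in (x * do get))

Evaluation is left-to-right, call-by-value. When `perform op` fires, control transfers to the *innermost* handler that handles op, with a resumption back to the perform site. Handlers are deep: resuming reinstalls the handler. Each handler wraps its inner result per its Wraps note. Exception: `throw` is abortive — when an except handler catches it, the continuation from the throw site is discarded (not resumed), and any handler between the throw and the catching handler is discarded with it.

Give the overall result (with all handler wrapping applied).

Step-by-step:
put(48) @ H1 ⇒ s:=48
get @ H1 ⇒ 48
H0 returns -48
H1 returns (-48, 48)
= (-48, 48)

Answer: (-48, 48)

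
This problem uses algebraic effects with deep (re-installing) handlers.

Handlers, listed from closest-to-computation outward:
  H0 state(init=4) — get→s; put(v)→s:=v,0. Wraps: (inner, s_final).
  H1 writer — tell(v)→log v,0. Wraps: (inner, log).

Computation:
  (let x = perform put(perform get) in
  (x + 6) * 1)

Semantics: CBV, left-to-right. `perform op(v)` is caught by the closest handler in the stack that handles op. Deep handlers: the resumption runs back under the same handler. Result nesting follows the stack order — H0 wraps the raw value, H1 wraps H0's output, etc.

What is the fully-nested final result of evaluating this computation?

Evaluation trace:
get @ H0 ⇒ 4
put(4) @ H0 ⇒ s:=4
H0 returns (6, 4)
H1 returns ((6, 4), ())
= ((6, 4), ())

Answer: ((6, 4), ())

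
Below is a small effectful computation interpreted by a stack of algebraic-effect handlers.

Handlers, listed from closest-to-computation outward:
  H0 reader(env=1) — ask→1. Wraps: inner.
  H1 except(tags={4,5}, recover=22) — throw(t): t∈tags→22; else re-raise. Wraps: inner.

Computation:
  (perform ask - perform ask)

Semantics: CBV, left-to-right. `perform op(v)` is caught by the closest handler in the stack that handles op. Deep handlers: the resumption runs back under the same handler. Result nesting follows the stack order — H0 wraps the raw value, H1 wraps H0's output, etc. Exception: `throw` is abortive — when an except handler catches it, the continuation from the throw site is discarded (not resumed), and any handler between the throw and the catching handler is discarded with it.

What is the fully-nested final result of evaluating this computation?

Working:
ask @ H0 ⇒ 1
ask @ H0 ⇒ 1
H0 returns 0
H1 returns 0
= 0

Answer: 0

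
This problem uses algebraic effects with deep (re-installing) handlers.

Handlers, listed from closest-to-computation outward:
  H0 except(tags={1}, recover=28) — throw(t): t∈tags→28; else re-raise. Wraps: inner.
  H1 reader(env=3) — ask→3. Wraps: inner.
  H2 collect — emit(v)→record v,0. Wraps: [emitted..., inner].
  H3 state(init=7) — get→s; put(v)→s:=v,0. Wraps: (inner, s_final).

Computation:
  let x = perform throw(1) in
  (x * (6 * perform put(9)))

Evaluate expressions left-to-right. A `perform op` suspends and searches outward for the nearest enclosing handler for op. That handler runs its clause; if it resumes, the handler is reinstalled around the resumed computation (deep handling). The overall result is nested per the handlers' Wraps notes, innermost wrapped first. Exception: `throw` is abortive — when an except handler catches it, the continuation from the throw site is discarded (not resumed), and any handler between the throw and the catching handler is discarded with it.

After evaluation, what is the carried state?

Step-by-step:
throw(1) @ H0 caught ⇒ 28
H1 returns 28
H2 returns [28]
H3 returns ([28], 7)
= ([28], 7)

Answer: 7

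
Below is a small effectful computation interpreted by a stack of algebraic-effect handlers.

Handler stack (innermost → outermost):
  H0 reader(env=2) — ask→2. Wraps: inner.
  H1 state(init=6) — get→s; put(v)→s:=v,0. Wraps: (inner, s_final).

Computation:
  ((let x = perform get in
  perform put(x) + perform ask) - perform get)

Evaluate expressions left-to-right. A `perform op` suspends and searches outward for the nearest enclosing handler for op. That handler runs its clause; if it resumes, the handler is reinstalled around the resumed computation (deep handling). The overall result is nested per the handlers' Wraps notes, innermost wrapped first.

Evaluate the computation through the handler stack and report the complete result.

Step-by-step:
get @ H1 ⇒ 6
put(6) @ H1 ⇒ s:=6
ask @ H0 ⇒ 2
get @ H1 ⇒ 6
H0 returns -4
H1 returns (-4, 6)
= (-4, 6)

Answer: (-4, 6)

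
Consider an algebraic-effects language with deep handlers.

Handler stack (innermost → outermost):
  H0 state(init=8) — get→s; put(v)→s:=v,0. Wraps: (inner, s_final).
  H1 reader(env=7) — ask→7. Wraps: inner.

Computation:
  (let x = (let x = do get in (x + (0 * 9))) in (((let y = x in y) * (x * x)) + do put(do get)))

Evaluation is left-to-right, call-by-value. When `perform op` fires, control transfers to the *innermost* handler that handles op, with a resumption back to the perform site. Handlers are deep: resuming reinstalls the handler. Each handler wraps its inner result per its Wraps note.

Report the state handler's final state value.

Working:
get @ H0 ⇒ 8
get @ H0 ⇒ 8
put(8) @ H0 ⇒ s:=8
H0 returns (512, 8)
H1 returns (512, 8)
= (512, 8)

Answer: 8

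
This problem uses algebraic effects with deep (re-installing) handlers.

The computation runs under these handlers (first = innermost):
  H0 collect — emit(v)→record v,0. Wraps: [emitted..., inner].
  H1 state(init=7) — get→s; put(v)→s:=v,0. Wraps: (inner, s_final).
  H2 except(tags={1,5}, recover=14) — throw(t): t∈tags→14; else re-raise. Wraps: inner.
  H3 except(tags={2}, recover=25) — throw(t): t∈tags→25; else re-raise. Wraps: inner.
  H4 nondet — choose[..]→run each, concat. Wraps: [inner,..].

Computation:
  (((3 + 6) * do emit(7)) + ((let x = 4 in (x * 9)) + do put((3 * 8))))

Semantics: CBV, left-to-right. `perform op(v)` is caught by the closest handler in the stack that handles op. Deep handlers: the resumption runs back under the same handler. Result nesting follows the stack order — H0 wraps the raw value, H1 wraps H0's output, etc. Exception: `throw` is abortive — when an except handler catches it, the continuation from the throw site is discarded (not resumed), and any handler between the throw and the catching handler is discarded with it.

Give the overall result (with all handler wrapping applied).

Answer: [([7, 36], 24)]

Working:
emit(7) @ H0 ⇒ out+=7
put(24) @ H1 ⇒ s:=24
H0 returns [7, 36]
H1 returns ([7, 36], 24)
H2 returns ([7, 36], 24)
H3 returns ([7, 36], 24)
H4 returns [([7, 36], 24)]
= [([7, 36], 24)]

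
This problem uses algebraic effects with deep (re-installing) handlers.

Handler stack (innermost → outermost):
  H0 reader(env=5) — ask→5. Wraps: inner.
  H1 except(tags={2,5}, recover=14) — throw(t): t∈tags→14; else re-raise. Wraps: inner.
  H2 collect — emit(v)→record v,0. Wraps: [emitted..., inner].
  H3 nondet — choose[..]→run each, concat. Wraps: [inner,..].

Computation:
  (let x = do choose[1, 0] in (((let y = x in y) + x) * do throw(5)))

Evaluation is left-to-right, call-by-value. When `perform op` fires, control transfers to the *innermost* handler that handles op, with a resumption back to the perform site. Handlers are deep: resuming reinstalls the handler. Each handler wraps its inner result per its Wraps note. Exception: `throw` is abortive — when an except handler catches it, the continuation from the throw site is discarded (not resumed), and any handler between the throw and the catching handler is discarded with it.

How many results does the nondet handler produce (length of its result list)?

Evaluation trace:
choose[1, 0] @ H3
  branch[0] choose=1:
    throw(5) @ H1 caught ⇒ 14
    H2 returns [14]
    H3 returns [[14]]
  branch[1] choose=0:
    throw(5) @ H1 caught ⇒ 14
    H2 returns [14]
    H3 returns [[14]]
= [[14], [14]]

Answer: 2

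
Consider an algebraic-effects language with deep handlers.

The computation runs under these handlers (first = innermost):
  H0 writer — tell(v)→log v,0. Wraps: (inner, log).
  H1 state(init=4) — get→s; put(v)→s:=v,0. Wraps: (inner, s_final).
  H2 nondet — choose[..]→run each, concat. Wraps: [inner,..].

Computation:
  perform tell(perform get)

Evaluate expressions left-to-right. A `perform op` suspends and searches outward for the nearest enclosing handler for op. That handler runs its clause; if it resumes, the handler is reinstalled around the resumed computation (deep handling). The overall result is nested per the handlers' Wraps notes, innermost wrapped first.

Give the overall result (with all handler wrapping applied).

Answer: [((0, (4)), 4)]

Evaluation trace:
get @ H1 ⇒ 4
tell(4) @ H0 ⇒ log+=4
H0 returns (0, (4))
H1 returns ((0, (4)), 4)
H2 returns [((0, (4)), 4)]
= [((0, (4)), 4)]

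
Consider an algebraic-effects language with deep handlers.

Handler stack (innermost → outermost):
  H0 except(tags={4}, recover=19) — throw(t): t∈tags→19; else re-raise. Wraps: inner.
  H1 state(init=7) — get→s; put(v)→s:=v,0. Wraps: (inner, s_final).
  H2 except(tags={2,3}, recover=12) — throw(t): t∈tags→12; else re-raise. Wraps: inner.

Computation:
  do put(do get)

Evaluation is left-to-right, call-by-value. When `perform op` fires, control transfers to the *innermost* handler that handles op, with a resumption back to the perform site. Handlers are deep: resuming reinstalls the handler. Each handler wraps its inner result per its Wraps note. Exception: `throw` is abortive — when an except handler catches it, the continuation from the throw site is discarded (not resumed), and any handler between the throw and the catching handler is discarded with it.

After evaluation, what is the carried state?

Evaluation trace:
get @ H1 ⇒ 7
put(7) @ H1 ⇒ s:=7
H0 returns 0
H1 returns (0, 7)
H2 returns (0, 7)
= (0, 7)

Answer: 7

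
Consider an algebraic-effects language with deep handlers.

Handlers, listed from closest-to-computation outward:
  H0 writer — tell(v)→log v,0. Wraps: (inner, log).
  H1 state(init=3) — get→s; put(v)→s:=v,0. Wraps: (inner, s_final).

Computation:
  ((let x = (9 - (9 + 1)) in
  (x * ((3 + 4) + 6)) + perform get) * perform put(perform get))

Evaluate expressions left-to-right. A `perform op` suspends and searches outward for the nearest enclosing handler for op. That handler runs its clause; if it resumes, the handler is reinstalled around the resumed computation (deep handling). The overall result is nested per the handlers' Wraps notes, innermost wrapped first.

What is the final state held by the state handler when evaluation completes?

Step-by-step:
get @ H1 ⇒ 3
get @ H1 ⇒ 3
put(3) @ H1 ⇒ s:=3
H0 returns (0, ())
H1 returns ((0, ()), 3)
= ((0, ()), 3)

Answer: 3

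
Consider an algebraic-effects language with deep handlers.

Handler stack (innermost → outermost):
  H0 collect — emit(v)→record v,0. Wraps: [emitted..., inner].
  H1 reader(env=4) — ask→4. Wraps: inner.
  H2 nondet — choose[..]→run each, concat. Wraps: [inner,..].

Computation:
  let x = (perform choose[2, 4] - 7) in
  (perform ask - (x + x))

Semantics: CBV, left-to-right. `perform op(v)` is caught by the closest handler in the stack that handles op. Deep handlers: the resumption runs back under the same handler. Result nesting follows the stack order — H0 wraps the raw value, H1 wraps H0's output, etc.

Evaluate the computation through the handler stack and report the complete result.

Working:
choose[2, 4] @ H2
  branch[0] choose=2:
    ask @ H1 ⇒ 4
    H0 returns [14]
    H1 returns [14]
    H2 returns [[14]]
  branch[1] choose=4:
    ask @ H1 ⇒ 4
    H0 returns [10]
    H1 returns [10]
    H2 returns [[10]]
= [[14], [10]]

Answer: [[14], [10]]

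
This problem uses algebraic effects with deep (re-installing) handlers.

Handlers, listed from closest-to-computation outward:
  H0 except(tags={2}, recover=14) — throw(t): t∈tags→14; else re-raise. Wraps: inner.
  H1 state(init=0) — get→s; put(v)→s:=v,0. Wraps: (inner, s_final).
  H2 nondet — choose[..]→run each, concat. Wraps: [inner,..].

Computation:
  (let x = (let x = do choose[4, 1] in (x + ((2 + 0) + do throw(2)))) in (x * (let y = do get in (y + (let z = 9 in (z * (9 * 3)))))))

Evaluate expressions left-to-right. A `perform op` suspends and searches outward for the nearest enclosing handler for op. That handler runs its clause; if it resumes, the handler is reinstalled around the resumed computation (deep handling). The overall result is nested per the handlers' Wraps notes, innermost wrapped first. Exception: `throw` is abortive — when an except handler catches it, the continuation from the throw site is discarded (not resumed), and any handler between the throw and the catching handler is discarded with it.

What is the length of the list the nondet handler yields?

Answer: 2

Evaluation trace:
choose[4, 1] @ H2
  branch[0] choose=4:
    throw(2) @ H0 caught ⇒ 14
    H1 returns (14, 0)
    H2 returns [(14, 0)]
  branch[1] choose=1:
    throw(2) @ H0 caught ⇒ 14
    H1 returns (14, 0)
    H2 returns [(14, 0)]
= [(14, 0), (14, 0)]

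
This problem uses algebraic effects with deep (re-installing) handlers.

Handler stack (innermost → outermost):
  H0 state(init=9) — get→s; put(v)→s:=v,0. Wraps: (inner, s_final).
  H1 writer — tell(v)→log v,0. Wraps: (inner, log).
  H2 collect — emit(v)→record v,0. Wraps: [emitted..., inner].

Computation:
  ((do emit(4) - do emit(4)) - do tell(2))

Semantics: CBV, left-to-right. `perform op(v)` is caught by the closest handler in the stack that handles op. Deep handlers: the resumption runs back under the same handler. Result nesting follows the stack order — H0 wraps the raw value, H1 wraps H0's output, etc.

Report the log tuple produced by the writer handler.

Working:
emit(4) @ H2 ⇒ out+=4
emit(4) @ H2 ⇒ out+=4
tell(2) @ H1 ⇒ log+=2
H0 returns (0, 9)
H1 returns ((0, 9), (2))
H2 returns [4, 4, ((0, 9), (2))]
= [4, 4, ((0, 9), (2))]

Answer: (2)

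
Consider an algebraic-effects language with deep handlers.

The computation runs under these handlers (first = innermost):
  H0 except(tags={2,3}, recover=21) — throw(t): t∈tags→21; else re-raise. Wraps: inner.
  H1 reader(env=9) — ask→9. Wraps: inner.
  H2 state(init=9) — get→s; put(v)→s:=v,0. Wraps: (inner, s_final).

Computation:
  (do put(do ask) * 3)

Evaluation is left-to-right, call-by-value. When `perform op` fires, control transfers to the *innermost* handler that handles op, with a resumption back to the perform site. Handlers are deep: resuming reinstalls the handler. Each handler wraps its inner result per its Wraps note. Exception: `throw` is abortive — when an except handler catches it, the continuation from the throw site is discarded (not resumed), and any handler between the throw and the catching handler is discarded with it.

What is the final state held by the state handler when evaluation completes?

Step-by-step:
ask @ H1 ⇒ 9
put(9) @ H2 ⇒ s:=9
H0 returns 0
H1 returns 0
H2 returns (0, 9)
= (0, 9)

Answer: 9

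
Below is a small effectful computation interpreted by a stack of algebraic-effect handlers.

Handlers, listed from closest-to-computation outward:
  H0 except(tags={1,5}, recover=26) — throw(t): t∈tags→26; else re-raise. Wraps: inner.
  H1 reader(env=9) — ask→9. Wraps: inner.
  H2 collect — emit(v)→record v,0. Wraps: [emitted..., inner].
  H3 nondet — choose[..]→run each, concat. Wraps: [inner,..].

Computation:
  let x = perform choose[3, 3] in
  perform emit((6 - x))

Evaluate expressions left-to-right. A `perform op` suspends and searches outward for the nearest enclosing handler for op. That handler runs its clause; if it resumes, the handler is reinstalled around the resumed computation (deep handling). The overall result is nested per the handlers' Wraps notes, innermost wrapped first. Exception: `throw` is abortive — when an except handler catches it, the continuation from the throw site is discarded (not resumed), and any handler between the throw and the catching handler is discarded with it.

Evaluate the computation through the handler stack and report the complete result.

Step-by-step:
choose[3, 3] @ H3
  branch[0] choose=3:
    emit(3) @ H2 ⇒ out+=3
    H0 returns 0
    H1 returns 0
    H2 returns [3, 0]
    H3 returns [[3, 0]]
  branch[1] choose=3:
    emit(3) @ H2 ⇒ out+=3
    H0 returns 0
    H1 returns 0
    H2 returns [3, 0]
    H3 returns [[3, 0]]
= [[3, 0], [3, 0]]

Answer: [[3, 0], [3, 0]]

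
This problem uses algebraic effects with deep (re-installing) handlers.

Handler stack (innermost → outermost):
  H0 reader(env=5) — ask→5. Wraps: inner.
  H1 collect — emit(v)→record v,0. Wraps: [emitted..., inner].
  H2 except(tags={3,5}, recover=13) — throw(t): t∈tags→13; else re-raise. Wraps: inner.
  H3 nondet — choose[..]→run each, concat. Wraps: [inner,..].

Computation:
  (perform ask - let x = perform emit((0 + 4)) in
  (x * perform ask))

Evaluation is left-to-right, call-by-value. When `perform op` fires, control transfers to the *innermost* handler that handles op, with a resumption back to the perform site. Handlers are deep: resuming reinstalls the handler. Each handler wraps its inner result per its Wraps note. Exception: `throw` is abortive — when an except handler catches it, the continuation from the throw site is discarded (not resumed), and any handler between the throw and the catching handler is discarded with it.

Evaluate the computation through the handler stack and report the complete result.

Answer: [[4, 5]]

Step-by-step:
ask @ H0 ⇒ 5
emit(4) @ H1 ⇒ out+=4
ask @ H0 ⇒ 5
H0 returns 5
H1 returns [4, 5]
H2 returns [4, 5]
H3 returns [[4, 5]]
= [[4, 5]]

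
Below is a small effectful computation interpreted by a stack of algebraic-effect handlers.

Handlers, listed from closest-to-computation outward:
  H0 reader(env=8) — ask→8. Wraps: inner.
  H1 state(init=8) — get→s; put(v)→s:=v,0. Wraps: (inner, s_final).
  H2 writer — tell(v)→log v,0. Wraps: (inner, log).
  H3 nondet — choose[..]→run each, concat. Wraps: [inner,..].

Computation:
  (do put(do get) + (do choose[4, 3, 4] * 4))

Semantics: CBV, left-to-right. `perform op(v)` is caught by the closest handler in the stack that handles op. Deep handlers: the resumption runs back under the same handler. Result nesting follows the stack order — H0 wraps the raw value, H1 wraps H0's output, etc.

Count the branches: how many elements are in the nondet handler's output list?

Answer: 3

Evaluation trace:
get @ H1 ⇒ 8
put(8) @ H1 ⇒ s:=8
choose[4, 3, 4] @ H3
  branch[0] choose=4:
    H0 returns 16
    H1 returns (16, 8)
    H2 returns ((16, 8), ())
    H3 returns [((16, 8), ())]
  branch[1] choose=3:
    H0 returns 12
    H1 returns (12, 8)
    H2 returns ((12, 8), ())
    H3 returns [((12, 8), ())]
  branch[2] choose=4:
    H0 returns 16
    H1 returns (16, 8)
    H2 returns ((16, 8), ())
    H3 returns [((16, 8), ())]
= [((16, 8), ()), ((12, 8), ()), ((16, 8), ())]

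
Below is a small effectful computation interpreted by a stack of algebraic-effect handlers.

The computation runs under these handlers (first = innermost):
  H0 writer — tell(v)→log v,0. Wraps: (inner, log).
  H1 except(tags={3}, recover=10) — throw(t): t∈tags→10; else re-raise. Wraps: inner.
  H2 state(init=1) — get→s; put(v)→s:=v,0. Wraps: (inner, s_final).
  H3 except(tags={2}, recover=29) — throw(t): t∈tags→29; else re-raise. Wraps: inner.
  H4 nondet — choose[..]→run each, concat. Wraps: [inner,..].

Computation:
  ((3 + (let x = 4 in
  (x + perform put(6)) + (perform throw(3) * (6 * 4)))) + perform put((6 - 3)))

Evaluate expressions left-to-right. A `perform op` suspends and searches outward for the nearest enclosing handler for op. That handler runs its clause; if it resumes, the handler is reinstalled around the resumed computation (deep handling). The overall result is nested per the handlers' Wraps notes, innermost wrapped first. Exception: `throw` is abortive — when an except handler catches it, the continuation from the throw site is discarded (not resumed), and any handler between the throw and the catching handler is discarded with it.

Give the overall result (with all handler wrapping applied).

Answer: [(10, 6)]

Working:
put(6) @ H2 ⇒ s:=6
throw(3) @ H1 caught ⇒ 10
H2 returns (10, 6)
H3 returns (10, 6)
H4 returns [(10, 6)]
= [(10, 6)]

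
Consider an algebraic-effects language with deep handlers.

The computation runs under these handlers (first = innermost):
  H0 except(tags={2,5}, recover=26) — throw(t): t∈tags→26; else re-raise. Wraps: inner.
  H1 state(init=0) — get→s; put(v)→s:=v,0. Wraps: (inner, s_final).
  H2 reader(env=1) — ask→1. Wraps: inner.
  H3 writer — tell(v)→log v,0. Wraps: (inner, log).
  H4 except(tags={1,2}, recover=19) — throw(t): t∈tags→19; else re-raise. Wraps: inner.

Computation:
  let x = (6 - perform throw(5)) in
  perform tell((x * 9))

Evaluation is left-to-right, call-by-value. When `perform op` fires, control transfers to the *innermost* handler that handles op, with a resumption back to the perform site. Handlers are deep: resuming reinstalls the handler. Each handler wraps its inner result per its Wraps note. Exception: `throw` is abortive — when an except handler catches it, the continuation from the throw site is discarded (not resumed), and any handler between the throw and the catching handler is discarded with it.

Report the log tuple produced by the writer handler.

Step-by-step:
throw(5) @ H0 caught ⇒ 26
H1 returns (26, 0)
H2 returns (26, 0)
H3 returns ((26, 0), ())
H4 returns ((26, 0), ())
= ((26, 0), ())

Answer: ()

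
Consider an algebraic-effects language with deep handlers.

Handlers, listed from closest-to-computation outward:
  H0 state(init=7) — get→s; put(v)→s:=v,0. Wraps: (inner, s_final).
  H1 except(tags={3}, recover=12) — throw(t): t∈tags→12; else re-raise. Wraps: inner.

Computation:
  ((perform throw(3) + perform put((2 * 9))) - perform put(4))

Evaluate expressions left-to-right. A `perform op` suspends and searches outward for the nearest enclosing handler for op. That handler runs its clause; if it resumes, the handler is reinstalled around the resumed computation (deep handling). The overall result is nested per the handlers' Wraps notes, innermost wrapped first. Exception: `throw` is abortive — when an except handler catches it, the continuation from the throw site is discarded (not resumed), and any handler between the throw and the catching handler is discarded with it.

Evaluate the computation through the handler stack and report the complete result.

Answer: 12

Working:
throw(3) @ H1 caught ⇒ 12
= 12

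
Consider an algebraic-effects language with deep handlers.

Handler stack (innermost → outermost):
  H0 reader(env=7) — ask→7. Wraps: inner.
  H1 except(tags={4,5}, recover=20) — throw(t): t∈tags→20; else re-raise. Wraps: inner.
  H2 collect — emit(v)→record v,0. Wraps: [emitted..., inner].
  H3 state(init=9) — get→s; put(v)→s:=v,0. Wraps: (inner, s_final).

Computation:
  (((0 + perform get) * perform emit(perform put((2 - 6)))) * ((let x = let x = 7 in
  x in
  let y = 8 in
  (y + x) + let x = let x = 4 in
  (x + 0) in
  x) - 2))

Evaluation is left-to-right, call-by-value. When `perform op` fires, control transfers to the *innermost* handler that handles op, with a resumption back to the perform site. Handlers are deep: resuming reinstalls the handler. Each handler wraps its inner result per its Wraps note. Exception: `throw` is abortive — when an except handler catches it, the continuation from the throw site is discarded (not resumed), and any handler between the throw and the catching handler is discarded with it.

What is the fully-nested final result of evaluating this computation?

Working:
get @ H3 ⇒ 9
put(-4) @ H3 ⇒ s:=-4
emit(0) @ H2 ⇒ out+=0
H0 returns 0
H1 returns 0
H2 returns [0, 0]
H3 returns ([0, 0], -4)
= ([0, 0], -4)

Answer: ([0, 0], -4)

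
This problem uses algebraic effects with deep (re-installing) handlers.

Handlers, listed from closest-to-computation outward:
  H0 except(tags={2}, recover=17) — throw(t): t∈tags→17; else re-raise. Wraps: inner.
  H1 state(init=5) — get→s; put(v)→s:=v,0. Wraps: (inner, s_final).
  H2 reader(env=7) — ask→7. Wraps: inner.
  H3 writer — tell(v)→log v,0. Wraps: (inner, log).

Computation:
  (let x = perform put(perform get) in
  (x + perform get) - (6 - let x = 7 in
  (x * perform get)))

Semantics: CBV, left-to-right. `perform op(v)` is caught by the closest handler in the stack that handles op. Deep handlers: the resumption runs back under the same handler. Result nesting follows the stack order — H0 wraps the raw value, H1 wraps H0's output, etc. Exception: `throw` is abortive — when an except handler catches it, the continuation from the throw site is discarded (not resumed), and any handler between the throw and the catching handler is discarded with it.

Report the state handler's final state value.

Answer: 5

Evaluation trace:
get @ H1 ⇒ 5
put(5) @ H1 ⇒ s:=5
get @ H1 ⇒ 5
get @ H1 ⇒ 5
H0 returns 34
H1 returns (34, 5)
H2 returns (34, 5)
H3 returns ((34, 5), ())
= ((34, 5), ())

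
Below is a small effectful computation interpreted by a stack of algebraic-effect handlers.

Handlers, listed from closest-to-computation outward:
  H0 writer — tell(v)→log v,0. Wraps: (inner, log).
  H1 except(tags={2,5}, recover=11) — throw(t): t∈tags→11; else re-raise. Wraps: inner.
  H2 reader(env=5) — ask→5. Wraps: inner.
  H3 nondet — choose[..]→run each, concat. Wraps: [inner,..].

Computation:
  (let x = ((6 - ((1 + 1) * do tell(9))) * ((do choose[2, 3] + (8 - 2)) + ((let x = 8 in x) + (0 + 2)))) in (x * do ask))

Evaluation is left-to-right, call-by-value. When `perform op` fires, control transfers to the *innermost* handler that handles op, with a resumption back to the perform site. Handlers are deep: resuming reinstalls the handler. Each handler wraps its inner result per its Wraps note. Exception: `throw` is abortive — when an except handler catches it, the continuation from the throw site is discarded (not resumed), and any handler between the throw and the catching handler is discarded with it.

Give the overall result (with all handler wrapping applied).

Evaluation trace:
tell(9) @ H0 ⇒ log+=9
choose[2, 3] @ H3
  branch[0] choose=2:
    ask @ H2 ⇒ 5
    H0 returns (540, (9))
    H1 returns (540, (9))
    H2 returns (540, (9))
    H3 returns [(540, (9))]
  branch[1] choose=3:
    ask @ H2 ⇒ 5
    H0 returns (570, (9))
    H1 returns (570, (9))
    H2 returns (570, (9))
    H3 returns [(570, (9))]
= [(540, (9)), (570, (9))]

Answer: [(540, (9)), (570, (9))]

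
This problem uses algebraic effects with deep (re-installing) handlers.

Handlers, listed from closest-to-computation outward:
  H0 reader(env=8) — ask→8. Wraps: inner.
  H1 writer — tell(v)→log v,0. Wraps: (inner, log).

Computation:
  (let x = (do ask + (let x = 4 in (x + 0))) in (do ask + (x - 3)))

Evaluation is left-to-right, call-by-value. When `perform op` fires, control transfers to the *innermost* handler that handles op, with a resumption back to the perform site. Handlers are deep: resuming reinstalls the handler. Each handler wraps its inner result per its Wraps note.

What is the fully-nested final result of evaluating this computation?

Working:
ask @ H0 ⇒ 8
ask @ H0 ⇒ 8
H0 returns 17
H1 returns (17, ())
= (17, ())

Answer: (17, ())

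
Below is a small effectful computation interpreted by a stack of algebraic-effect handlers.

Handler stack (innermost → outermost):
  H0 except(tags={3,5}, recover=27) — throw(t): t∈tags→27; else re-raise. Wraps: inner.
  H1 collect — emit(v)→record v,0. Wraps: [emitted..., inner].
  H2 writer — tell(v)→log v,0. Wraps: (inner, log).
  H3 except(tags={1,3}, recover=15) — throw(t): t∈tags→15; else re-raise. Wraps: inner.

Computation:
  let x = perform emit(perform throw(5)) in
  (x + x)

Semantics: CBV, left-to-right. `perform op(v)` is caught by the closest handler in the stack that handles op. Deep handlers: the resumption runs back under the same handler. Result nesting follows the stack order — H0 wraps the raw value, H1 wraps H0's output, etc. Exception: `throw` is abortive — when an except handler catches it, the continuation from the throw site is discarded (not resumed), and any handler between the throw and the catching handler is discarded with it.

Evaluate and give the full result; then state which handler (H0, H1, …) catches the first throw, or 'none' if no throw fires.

Working:
throw(5) @ H0 caught ⇒ 27
H1 returns [27]
H2 returns ([27], ())
H3 returns ([27], ())
= ([27], ())

Answer: ([27], ()) ; first throw caught by: H0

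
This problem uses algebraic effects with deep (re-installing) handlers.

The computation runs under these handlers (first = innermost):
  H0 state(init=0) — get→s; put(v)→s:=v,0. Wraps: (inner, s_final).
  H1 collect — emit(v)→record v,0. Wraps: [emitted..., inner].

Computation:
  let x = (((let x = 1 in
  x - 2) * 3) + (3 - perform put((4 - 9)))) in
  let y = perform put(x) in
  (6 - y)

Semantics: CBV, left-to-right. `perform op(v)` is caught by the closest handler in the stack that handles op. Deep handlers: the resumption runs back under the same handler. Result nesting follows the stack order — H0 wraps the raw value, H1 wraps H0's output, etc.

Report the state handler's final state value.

Answer: 0

Evaluation trace:
put(-5) @ H0 ⇒ s:=-5
put(0) @ H0 ⇒ s:=0
H0 returns (6, 0)
H1 returns [(6, 0)]
= [(6, 0)]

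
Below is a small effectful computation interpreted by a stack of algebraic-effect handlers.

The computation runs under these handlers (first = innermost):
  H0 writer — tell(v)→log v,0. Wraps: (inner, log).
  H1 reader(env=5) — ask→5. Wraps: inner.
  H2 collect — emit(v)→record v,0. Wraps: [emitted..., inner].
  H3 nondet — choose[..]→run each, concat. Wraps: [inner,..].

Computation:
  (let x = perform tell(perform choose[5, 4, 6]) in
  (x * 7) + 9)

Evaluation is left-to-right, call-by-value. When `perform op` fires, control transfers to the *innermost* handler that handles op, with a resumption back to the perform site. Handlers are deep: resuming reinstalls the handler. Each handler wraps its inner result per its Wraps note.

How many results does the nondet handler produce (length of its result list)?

Answer: 3

Evaluation trace:
choose[5, 4, 6] @ H3
  branch[0] choose=5:
    tell(5) @ H0 ⇒ log+=5
    H0 returns (9, (5))
    H1 returns (9, (5))
    H2 returns [(9, (5))]
    H3 returns [[(9, (5))]]
  branch[1] choose=4:
    tell(4) @ H0 ⇒ log+=4
    H0 returns (9, (4))
    H1 returns (9, (4))
    H2 returns [(9, (4))]
    H3 returns [[(9, (4))]]
  branch[2] choose=6:
    tell(6) @ H0 ⇒ log+=6
    H0 returns (9, (6))
    H1 returns (9, (6))
    H2 returns [(9, (6))]
    H3 returns [[(9, (6))]]
= [[(9, (5))], [(9, (4))], [(9, (6))]]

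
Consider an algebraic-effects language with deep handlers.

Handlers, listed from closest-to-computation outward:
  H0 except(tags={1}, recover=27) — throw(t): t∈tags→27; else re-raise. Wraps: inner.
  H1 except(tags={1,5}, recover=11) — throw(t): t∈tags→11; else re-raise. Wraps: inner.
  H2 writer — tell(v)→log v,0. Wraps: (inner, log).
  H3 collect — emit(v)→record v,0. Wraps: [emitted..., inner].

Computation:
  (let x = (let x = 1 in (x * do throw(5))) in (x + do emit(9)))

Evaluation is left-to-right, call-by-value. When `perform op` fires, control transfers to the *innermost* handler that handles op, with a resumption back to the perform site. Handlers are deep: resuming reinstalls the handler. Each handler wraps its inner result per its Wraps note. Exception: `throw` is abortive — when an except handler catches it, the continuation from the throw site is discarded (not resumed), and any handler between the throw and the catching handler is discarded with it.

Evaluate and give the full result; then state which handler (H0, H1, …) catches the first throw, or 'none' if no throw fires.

Working:
throw(5) @ H0 re-raised
throw(5) @ H1 caught ⇒ 11
H2 returns (11, ())
H3 returns [(11, ())]
= [(11, ())]

Answer: [(11, ())] ; first throw caught by: H1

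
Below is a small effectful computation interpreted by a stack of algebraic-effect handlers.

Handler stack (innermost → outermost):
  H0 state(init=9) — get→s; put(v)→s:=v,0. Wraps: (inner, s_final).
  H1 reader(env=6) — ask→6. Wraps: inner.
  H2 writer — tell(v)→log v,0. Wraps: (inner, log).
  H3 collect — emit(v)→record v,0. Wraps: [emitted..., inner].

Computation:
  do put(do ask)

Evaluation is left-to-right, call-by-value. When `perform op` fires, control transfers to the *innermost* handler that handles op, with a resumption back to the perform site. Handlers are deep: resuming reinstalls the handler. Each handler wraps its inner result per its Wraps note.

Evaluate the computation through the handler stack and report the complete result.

Step-by-step:
ask @ H1 ⇒ 6
put(6) @ H0 ⇒ s:=6
H0 returns (0, 6)
H1 returns (0, 6)
H2 returns ((0, 6), ())
H3 returns [((0, 6), ())]
= [((0, 6), ())]

Answer: [((0, 6), ())]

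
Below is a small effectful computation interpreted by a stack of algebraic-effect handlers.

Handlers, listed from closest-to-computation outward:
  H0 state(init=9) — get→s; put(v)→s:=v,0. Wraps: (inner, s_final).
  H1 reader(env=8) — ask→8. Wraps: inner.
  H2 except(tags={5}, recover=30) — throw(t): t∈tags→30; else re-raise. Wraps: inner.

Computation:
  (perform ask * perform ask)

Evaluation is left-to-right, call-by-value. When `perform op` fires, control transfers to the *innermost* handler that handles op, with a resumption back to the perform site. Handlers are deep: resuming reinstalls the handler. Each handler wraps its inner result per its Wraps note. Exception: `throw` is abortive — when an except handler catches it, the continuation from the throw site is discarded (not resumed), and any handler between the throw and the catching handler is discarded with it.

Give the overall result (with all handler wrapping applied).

Answer: (64, 9)

Step-by-step:
ask @ H1 ⇒ 8
ask @ H1 ⇒ 8
H0 returns (64, 9)
H1 returns (64, 9)
H2 returns (64, 9)
= (64, 9)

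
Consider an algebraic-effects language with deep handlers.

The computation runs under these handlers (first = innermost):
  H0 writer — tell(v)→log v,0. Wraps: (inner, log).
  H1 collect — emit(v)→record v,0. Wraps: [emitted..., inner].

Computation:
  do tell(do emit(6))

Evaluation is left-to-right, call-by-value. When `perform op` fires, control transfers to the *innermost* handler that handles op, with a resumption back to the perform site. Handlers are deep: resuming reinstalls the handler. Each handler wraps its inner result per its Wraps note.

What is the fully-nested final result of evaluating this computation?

Answer: [6, (0, (0))]

Evaluation trace:
emit(6) @ H1 ⇒ out+=6
tell(0) @ H0 ⇒ log+=0
H0 returns (0, (0))
H1 returns [6, (0, (0))]
= [6, (0, (0))]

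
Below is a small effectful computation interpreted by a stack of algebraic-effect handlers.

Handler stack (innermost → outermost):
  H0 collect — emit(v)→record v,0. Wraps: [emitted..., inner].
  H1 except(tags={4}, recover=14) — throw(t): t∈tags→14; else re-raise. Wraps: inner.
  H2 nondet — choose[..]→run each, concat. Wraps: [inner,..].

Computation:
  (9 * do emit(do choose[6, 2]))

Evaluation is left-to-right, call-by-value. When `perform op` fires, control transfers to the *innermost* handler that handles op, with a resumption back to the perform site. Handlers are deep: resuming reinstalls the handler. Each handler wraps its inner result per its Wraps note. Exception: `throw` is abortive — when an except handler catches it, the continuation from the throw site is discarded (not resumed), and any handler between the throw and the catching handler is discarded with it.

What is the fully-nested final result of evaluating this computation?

Step-by-step:
choose[6, 2] @ H2
  branch[0] choose=6:
    emit(6) @ H0 ⇒ out+=6
    H0 returns [6, 0]
    H1 returns [6, 0]
    H2 returns [[6, 0]]
  branch[1] choose=2:
    emit(2) @ H0 ⇒ out+=2
    H0 returns [2, 0]
    H1 returns [2, 0]
    H2 returns [[2, 0]]
= [[6, 0], [2, 0]]

Answer: [[6, 0], [2, 0]]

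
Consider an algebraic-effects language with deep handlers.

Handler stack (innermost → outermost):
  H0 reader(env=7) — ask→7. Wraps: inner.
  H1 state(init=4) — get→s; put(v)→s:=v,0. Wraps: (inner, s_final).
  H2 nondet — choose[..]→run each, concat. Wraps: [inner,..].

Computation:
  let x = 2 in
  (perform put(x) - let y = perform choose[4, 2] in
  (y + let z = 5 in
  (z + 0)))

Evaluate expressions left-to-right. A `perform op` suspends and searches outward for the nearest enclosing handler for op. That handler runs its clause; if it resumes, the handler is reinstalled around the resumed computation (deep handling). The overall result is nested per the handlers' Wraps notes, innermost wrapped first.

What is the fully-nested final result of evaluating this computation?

Answer: [(-9, 2), (-7, 2)]

Evaluation trace:
put(2) @ H1 ⇒ s:=2
choose[4, 2] @ H2
  branch[0] choose=4:
    H0 returns -9
    H1 returns (-9, 2)
    H2 returns [(-9, 2)]
  branch[1] choose=2:
    H0 returns -7
    H1 returns (-7, 2)
    H2 returns [(-7, 2)]
= [(-9, 2), (-7, 2)]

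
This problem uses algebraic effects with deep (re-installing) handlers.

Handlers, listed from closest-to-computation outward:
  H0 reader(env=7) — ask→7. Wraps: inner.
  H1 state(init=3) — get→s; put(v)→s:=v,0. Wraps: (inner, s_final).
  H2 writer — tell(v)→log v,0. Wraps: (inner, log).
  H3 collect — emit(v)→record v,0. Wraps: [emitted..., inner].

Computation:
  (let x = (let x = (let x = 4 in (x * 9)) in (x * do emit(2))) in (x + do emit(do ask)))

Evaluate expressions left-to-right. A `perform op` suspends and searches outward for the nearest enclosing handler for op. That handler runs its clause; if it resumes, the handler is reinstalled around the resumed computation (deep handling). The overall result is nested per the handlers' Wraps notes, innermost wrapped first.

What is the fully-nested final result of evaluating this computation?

Step-by-step:
emit(2) @ H3 ⇒ out+=2
ask @ H0 ⇒ 7
emit(7) @ H3 ⇒ out+=7
H0 returns 0
H1 returns (0, 3)
H2 returns ((0, 3), ())
H3 returns [2, 7, ((0, 3), ())]
= [2, 7, ((0, 3), ())]

Answer: [2, 7, ((0, 3), ())]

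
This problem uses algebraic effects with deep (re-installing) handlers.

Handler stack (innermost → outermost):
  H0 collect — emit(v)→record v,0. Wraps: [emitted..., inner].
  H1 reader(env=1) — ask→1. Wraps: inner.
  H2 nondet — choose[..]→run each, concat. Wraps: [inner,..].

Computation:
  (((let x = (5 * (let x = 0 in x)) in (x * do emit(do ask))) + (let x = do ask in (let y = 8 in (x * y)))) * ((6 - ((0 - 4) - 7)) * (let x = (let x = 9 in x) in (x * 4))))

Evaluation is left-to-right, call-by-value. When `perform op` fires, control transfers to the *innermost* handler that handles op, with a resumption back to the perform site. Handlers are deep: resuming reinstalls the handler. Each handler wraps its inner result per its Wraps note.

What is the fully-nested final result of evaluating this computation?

Answer: [[1, 4896]]

Working:
ask @ H1 ⇒ 1
emit(1) @ H0 ⇒ out+=1
ask @ H1 ⇒ 1
H0 returns [1, 4896]
H1 returns [1, 4896]
H2 returns [[1, 4896]]
= [[1, 4896]]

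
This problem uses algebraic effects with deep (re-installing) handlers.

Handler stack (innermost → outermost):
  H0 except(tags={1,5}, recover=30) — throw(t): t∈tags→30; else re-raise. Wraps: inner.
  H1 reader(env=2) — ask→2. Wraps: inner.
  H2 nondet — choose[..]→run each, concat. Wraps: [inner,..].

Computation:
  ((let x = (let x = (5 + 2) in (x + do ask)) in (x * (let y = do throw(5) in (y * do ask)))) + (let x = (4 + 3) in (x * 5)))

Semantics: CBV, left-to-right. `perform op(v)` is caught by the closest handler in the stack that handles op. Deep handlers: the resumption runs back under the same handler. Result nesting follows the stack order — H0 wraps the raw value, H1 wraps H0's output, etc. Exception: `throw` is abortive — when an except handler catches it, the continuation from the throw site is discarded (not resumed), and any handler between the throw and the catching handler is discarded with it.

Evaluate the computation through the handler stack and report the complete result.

Answer: [30]

Working:
ask @ H1 ⇒ 2
throw(5) @ H0 caught ⇒ 30
H1 returns 30
H2 returns [30]
= [30]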